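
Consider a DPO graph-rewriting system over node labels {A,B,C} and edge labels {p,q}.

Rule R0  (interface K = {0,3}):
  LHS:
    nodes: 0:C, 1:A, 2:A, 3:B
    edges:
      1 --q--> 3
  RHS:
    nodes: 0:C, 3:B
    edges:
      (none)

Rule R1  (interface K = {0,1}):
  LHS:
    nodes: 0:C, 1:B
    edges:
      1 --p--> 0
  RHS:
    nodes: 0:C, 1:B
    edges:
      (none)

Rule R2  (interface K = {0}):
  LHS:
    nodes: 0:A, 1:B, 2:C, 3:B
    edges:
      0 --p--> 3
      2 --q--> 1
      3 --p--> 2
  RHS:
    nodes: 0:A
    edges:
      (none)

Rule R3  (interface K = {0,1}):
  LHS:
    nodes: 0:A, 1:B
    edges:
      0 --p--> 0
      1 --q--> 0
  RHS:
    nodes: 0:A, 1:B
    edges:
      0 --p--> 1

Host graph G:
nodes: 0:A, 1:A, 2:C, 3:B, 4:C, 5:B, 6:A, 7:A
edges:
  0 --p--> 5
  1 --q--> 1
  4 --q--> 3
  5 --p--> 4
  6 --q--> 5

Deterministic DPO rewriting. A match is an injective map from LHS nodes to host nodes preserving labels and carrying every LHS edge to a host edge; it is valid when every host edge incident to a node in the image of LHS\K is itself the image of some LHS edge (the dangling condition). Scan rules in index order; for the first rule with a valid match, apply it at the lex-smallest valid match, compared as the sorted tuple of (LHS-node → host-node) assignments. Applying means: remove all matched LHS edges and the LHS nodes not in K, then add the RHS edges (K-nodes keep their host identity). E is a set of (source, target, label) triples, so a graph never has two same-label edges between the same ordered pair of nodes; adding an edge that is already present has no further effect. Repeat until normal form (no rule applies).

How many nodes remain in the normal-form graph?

start.  V:8 E:5  edges: 0-p->5 1-q->1 4-q->3 5-p->4 6-q->5
1. fire R0 via {0↦2, 1↦6, 2↦7, 3↦5}  →  V:6 E:4  edges: 0-p->5 1-q->1 4-q->3 5-p->4
2. fire R1 via {0↦4, 1↦5}  →  V:6 E:3  edges: 0-p->5 1-q->1 4-q->3
halt: no rule applies after step 2
NF nodes: {0:A, 1:A, 2:C, 3:B, 4:C, 5:B}

Answer: 6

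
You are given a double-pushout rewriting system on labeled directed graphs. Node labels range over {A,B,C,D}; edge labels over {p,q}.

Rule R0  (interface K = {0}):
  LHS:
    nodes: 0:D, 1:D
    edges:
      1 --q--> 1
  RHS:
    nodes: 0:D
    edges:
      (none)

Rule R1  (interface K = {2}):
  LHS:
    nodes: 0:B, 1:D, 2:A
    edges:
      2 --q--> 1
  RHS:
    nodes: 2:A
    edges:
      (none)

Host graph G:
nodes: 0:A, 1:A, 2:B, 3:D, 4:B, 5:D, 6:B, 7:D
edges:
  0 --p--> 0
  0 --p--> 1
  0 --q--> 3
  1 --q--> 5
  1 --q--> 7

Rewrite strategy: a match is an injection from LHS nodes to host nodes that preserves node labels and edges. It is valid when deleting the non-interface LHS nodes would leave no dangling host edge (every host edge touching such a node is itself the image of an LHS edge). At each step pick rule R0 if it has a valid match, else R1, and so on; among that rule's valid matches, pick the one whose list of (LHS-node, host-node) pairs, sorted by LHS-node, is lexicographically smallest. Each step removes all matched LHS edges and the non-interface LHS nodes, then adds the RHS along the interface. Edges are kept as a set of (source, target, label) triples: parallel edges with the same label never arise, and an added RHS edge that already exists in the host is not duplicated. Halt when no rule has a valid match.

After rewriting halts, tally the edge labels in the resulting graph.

Answer: p:2

Rewrite trace:
[0] host  ⇒  8 nodes, 5 edges  {0-p->0 0-p->1 0-q->3 1-q->5 1-q->7}
[1] R1 @ {0↦2, 1↦3, 2↦0}  ⇒  6 nodes, 4 edges  {0-p->0 0-p->1 1-q->5 1-q->7}
[2] R1 @ {0↦4, 1↦5, 2↦1}  ⇒  4 nodes, 3 edges  {0-p->0 0-p->1 1-q->7}
[3] R1 @ {0↦6, 1↦7, 2↦1}  ⇒  2 nodes, 2 edges  {0-p->0 0-p->1}
final graph: no rule applies after step 3
NF edges: [(0, 0, 'p'), (0, 1, 'p')]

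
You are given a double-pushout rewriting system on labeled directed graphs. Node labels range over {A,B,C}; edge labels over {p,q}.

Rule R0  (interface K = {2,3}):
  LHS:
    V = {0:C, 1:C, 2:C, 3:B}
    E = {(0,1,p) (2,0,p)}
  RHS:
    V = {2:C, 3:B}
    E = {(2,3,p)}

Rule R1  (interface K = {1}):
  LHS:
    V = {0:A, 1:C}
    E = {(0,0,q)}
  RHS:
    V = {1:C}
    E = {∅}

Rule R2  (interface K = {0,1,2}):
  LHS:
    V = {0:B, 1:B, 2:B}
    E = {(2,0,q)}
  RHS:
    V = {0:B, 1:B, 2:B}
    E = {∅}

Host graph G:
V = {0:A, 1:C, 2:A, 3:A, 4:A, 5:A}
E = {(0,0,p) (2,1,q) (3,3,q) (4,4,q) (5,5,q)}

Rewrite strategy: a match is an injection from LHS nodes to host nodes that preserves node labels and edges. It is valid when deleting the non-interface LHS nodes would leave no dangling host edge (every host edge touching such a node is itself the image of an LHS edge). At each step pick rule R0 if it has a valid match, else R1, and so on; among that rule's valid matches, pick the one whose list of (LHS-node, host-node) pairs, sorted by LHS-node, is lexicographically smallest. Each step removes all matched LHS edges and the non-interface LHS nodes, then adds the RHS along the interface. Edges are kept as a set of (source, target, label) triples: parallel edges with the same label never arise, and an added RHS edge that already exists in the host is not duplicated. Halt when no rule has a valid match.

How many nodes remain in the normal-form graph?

Answer: 3

Derivation:
initial: |V|=6 |E|=5  E = 0-p->0 2-q->1 3-q->3 4-q->4 5-q->5
step 1: apply R1 at {0↦3, 1↦1}  → |V|=5 |E|=4  E = 0-p->0 2-q->1 4-q->4 5-q->5
step 2: apply R1 at {0↦4, 1↦1}  → |V|=4 |E|=3  E = 0-p->0 2-q->1 5-q->5
step 3: apply R1 at {0↦5, 1↦1}  → |V|=3 |E|=2  E = 0-p->0 2-q->1
halt: no rule applies after step 3
NF nodes: {0:A, 1:C, 2:A}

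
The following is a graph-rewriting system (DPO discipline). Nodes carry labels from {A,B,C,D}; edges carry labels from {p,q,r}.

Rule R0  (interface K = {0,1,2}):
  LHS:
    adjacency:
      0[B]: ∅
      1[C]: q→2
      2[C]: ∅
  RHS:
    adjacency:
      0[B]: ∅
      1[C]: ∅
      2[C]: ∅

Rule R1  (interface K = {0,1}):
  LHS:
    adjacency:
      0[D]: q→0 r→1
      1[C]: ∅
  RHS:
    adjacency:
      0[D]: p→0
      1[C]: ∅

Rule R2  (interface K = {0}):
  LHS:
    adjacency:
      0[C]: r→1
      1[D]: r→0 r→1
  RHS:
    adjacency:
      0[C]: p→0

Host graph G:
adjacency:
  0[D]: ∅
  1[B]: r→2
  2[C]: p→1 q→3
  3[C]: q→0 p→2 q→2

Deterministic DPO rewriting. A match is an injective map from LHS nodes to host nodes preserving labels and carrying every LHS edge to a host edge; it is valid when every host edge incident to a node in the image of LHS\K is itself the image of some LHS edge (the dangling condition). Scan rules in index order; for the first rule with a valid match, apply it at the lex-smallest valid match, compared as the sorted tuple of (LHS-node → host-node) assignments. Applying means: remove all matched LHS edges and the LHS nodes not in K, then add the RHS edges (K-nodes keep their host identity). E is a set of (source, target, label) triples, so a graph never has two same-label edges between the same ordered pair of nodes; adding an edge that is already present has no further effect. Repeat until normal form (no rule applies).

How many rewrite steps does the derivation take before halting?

Answer: 2

Derivation:
start.  V:4 E:6  edges: 1-r->2 2-p->1 2-q->3 3-q->0 3-p->2 3-q->2
1. fire R0 via {0↦1, 1↦2, 2↦3}  →  V:4 E:5  edges: 1-r->2 2-p->1 3-q->0 3-p->2 3-q->2
2. fire R0 via {0↦1, 1↦3, 2↦2}  →  V:4 E:4  edges: 1-r->2 2-p->1 3-q->0 3-p->2
normal form: no rule applies after step 2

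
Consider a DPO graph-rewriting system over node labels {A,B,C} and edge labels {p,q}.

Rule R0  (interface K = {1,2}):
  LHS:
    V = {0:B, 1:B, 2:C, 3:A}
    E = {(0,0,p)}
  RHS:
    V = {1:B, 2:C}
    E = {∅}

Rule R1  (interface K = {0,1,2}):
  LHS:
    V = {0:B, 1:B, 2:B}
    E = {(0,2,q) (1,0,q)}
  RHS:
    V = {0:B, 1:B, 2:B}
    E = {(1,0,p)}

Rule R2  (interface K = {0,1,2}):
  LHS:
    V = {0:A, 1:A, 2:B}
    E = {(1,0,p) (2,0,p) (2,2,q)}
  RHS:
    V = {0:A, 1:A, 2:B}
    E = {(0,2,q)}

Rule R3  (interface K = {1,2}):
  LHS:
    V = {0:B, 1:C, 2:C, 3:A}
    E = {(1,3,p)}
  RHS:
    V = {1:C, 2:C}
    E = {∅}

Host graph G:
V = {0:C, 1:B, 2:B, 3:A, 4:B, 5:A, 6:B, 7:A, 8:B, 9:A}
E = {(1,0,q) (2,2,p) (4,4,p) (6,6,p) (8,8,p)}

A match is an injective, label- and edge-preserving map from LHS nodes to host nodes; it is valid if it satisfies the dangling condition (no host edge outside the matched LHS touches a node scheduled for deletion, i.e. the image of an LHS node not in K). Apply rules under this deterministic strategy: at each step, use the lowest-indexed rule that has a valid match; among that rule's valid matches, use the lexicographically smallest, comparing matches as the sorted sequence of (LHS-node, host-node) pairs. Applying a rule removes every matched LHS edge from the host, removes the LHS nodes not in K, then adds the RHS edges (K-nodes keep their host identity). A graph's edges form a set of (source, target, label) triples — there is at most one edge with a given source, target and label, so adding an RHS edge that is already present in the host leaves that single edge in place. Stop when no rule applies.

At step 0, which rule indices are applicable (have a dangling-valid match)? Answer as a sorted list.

R0: 64 valid matches — {0↦2, 1↦1, 2↦0, 3↦3}, {0↦2, 1↦1, 2↦0, 3↦5}, {0↦2, 1↦1, 2↦0, 3↦7} (+61 more)
R1: no valid match — LHS pattern not found
R2: no valid match — LHS pattern not found
R3: no valid match — LHS pattern not found

Answer: [R0]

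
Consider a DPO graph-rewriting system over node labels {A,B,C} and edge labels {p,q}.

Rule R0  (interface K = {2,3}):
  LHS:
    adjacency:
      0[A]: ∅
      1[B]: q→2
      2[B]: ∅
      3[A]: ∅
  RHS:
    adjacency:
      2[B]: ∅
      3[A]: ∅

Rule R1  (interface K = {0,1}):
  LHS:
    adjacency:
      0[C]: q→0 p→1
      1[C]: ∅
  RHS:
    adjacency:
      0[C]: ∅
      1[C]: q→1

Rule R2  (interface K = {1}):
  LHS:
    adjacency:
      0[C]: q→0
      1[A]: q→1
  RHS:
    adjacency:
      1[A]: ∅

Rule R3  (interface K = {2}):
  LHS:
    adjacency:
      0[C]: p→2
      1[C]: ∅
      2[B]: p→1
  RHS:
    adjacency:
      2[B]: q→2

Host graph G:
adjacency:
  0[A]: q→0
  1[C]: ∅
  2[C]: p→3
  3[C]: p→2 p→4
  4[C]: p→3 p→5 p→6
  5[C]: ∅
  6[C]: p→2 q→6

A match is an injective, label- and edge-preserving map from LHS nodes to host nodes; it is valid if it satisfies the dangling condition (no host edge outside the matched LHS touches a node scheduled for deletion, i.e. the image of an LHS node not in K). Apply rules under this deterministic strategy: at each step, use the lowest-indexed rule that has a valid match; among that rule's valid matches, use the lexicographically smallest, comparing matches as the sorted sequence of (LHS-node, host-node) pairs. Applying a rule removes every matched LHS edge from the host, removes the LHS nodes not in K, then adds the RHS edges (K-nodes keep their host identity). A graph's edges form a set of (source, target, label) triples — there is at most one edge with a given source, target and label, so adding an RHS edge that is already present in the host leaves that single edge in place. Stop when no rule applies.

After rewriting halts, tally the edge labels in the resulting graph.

Answer: p:4

Derivation:
[0] host  ⇒  7 nodes, 9 edges  {0-q->0 2-p->3 3-p->2 3-p->4 4-p->3 4-p->5 4-p->6 6-p->2 6-q->6}
[1] R1 @ {0↦6, 1↦2}  ⇒  7 nodes, 8 edges  {0-q->0 2-q->2 2-p->3 3-p->2 3-p->4 4-p->3 4-p->5 4-p->6}
[2] R1 @ {0↦2, 1↦3}  ⇒  7 nodes, 7 edges  {0-q->0 3-p->2 3-q->3 3-p->4 4-p->3 4-p->5 4-p->6}
[3] R1 @ {0↦3, 1↦2}  ⇒  7 nodes, 6 edges  {0-q->0 2-q->2 3-p->4 4-p->3 4-p->5 4-p->6}
[4] R2 @ {0↦2, 1↦0}  ⇒  6 nodes, 4 edges  {3-p->4 4-p->3 4-p->5 4-p->6}
halt: no rule applies after step 4
NF edges: [(3, 4, 'p'), (4, 3, 'p'), (4, 5, 'p'), (4, 6, 'p')]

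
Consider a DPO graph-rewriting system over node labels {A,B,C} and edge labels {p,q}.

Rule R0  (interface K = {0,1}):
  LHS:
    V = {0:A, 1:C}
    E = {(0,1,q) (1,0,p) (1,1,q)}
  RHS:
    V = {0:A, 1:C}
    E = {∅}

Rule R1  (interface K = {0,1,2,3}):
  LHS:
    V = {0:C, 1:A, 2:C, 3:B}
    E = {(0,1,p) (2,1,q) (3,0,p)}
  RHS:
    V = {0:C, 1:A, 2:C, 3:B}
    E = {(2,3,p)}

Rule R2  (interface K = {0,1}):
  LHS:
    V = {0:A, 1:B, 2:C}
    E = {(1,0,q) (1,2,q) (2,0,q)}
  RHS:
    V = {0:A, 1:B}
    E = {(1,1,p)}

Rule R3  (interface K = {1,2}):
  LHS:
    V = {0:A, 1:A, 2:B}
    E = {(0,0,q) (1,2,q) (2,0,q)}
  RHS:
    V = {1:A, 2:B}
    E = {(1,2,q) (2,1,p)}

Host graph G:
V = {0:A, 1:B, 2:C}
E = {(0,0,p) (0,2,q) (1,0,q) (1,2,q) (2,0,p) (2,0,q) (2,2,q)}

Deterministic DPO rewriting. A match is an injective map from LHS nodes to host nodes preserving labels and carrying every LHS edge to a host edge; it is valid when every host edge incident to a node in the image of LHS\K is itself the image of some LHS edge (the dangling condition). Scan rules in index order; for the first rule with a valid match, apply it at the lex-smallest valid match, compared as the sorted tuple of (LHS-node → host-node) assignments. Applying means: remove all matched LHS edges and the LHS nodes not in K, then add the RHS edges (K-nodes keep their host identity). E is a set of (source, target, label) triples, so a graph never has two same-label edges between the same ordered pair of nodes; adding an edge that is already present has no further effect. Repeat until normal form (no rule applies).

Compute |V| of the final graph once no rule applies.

Answer: 2

Steps:
initial: |V|=3 |E|=7  E = 0-p->0 0-q->2 1-q->0 1-q->2 2-p->0 2-q->0 2-q->2
step 1: apply R0 at {0↦0, 1↦2}  → |V|=3 |E|=4  E = 0-p->0 1-q->0 1-q->2 2-q->0
step 2: apply R2 at {0↦0, 1↦1, 2↦2}  → |V|=2 |E|=2  E = 0-p->0 1-p->1
halt: no rule applies after step 2
NF nodes: {0:A, 1:B}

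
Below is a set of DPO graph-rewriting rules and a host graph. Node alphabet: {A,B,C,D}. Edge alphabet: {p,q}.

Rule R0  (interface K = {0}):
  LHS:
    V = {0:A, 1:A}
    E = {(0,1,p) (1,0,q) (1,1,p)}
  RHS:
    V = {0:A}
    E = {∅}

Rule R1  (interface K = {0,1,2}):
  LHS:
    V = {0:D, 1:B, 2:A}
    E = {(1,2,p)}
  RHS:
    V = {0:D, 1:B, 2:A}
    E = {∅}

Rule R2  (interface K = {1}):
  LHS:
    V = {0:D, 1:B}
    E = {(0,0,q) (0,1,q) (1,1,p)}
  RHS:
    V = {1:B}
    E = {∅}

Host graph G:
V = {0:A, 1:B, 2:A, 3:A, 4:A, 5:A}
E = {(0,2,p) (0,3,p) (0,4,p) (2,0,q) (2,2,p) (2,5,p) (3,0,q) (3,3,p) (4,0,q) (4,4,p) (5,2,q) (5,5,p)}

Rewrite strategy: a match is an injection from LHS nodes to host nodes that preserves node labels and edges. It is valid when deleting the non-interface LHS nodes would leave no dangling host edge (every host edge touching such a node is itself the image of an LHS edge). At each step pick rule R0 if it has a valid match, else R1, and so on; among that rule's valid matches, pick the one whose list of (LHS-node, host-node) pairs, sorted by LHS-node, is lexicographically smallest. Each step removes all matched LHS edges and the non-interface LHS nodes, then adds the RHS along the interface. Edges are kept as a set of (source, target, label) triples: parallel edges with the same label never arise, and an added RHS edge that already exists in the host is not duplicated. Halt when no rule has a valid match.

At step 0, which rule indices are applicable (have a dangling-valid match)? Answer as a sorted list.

R0: 3 valid matches — {0↦0, 1↦3}, {0↦0, 1↦4}, {0↦2, 1↦5}
R1: no valid match — LHS pattern not found
R2: no valid match — LHS pattern not found

Answer: [R0]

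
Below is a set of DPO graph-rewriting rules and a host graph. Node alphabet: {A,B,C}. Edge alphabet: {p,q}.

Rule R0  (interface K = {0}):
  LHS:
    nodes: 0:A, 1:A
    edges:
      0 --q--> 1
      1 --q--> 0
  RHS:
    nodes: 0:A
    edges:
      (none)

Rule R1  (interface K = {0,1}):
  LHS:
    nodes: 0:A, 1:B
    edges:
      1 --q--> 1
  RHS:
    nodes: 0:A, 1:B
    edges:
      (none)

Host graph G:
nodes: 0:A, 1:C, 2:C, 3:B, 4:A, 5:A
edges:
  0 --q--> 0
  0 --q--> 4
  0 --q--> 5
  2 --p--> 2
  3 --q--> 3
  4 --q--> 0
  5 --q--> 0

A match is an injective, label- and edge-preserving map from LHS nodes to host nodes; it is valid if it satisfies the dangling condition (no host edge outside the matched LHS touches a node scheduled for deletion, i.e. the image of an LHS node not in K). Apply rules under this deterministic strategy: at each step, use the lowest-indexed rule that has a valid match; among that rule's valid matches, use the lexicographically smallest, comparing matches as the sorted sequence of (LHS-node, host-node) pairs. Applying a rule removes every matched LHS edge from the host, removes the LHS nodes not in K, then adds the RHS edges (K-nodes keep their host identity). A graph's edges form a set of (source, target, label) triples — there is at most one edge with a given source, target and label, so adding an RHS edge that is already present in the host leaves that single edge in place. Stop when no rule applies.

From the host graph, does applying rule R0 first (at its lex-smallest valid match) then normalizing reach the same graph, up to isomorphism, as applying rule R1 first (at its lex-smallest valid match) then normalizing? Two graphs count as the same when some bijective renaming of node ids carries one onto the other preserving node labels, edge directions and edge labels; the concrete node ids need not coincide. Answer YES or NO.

branch R0-first: apply at {0↦0, 1↦4} → |E|=5, then 2 more step(s) → NF |V|=4 |E|=2 V={0:A, 1:C, 2:C, 3:B} E=0-q->0 2-p->2
branch R1-first: apply at {0↦0, 1↦3} → |E|=6, then 2 more step(s) → NF |V|=4 |E|=2 V={0:A, 1:C, 2:C, 3:B} E=0-q->0 2-p->2
graphs isomorphic (equal up to label-preserving node renaming)

Answer: YES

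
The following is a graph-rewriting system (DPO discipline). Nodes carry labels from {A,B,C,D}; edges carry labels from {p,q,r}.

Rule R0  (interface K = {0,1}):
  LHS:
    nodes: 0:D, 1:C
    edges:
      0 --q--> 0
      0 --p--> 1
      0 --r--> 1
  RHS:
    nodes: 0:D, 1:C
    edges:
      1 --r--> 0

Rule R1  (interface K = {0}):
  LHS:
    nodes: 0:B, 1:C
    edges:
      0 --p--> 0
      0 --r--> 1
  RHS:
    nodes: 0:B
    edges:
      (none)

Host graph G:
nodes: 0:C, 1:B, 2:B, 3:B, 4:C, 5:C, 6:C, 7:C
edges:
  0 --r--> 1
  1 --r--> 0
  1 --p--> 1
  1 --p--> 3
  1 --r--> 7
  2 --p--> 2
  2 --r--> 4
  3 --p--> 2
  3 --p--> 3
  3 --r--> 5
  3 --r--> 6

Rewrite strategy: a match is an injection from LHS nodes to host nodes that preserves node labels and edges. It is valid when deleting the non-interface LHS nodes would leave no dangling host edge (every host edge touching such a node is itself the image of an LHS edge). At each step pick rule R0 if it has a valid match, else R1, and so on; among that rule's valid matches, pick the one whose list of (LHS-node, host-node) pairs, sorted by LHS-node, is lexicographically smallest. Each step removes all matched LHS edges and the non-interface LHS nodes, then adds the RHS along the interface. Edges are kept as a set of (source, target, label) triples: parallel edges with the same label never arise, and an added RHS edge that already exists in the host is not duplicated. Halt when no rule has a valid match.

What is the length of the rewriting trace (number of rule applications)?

Answer: 3

Steps:
initial: |V|=8 |E|=11  E = 0-r->1 1-r->0 1-p->1 1-p->3 1-r->7 2-p->2 2-r->4 3-p->2 3-p->3 3-r->5 3-r->6
step 1: apply R1 at {0↦1, 1↦7}  → |V|=7 |E|=9  E = 0-r->1 1-r->0 1-p->3 2-p->2 2-r->4 3-p->2 3-p->3 3-r->5 3-r->6
step 2: apply R1 at {0↦2, 1↦4}  → |V|=6 |E|=7  E = 0-r->1 1-r->0 1-p->3 3-p->2 3-p->3 3-r->5 3-r->6
step 3: apply R1 at {0↦3, 1↦5}  → |V|=5 |E|=5  E = 0-r->1 1-r->0 1-p->3 3-p->2 3-r->6
halt: no rule applies after step 3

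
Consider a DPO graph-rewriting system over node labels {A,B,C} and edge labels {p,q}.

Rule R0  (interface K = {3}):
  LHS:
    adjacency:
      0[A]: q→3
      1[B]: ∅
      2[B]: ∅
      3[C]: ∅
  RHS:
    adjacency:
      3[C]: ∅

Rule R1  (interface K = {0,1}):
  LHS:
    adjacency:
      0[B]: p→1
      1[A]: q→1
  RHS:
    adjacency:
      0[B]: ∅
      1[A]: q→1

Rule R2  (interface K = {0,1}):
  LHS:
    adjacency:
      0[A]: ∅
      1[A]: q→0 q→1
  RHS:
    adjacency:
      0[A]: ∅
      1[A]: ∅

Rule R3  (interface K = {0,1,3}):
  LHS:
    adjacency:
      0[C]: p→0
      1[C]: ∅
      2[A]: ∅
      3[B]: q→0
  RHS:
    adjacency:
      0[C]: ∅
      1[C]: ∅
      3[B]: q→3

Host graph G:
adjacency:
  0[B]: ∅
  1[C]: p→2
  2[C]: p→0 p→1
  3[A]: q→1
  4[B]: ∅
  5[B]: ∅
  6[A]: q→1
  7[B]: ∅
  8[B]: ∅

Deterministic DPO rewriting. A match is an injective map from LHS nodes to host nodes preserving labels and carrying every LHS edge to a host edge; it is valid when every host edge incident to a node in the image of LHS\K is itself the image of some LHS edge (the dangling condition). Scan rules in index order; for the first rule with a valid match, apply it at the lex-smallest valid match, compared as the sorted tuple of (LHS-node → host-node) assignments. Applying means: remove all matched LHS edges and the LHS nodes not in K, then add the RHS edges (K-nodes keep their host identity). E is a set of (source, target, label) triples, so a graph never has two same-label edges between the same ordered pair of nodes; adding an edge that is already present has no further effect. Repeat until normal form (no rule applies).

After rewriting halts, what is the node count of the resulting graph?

Answer: 3

Rewrite trace:
start.  V:9 E:5  edges: 1-p->2 2-p->0 2-p->1 3-q->1 6-q->1
1. fire R0 via {0↦3, 1↦4, 2↦5, 3↦1}  →  V:6 E:4  edges: 1-p->2 2-p->0 2-p->1 6-q->1
2. fire R0 via {0↦6, 1↦7, 2↦8, 3↦1}  →  V:3 E:3  edges: 1-p->2 2-p->0 2-p->1
final graph: no rule applies after step 2
NF nodes: {0:B, 1:C, 2:C}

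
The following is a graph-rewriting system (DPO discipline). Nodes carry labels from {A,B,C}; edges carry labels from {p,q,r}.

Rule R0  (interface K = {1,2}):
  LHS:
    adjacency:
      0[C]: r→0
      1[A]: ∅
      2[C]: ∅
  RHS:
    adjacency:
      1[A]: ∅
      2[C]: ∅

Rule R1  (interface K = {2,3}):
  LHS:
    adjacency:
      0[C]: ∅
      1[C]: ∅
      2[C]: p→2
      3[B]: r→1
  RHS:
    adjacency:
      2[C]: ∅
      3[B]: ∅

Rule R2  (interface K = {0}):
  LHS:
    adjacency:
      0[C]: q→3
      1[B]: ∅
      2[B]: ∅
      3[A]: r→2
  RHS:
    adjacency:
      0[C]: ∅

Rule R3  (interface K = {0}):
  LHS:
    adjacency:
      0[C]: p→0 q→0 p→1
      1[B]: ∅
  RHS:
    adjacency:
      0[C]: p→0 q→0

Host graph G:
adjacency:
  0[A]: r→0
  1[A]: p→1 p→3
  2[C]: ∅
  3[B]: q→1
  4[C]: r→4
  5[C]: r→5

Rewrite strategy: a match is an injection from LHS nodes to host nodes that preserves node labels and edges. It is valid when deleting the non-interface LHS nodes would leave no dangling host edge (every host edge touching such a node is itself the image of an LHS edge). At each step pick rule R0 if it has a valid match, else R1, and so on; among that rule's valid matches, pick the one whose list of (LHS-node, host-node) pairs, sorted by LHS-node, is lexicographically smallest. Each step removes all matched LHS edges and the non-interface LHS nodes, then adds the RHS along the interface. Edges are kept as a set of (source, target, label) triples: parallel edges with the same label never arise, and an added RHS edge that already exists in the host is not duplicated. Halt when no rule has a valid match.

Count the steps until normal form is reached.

initial: |V|=6 |E|=6  E = 0-r->0 1-p->1 1-p->3 3-q->1 4-r->4 5-r->5
step 1: apply R0 at {0↦4, 1↦0, 2↦2}  → |V|=5 |E|=5  E = 0-r->0 1-p->1 1-p->3 3-q->1 5-r->5
step 2: apply R0 at {0↦5, 1↦0, 2↦2}  → |V|=4 |E|=4  E = 0-r->0 1-p->1 1-p->3 3-q->1
halt: no rule applies after step 2

Answer: 2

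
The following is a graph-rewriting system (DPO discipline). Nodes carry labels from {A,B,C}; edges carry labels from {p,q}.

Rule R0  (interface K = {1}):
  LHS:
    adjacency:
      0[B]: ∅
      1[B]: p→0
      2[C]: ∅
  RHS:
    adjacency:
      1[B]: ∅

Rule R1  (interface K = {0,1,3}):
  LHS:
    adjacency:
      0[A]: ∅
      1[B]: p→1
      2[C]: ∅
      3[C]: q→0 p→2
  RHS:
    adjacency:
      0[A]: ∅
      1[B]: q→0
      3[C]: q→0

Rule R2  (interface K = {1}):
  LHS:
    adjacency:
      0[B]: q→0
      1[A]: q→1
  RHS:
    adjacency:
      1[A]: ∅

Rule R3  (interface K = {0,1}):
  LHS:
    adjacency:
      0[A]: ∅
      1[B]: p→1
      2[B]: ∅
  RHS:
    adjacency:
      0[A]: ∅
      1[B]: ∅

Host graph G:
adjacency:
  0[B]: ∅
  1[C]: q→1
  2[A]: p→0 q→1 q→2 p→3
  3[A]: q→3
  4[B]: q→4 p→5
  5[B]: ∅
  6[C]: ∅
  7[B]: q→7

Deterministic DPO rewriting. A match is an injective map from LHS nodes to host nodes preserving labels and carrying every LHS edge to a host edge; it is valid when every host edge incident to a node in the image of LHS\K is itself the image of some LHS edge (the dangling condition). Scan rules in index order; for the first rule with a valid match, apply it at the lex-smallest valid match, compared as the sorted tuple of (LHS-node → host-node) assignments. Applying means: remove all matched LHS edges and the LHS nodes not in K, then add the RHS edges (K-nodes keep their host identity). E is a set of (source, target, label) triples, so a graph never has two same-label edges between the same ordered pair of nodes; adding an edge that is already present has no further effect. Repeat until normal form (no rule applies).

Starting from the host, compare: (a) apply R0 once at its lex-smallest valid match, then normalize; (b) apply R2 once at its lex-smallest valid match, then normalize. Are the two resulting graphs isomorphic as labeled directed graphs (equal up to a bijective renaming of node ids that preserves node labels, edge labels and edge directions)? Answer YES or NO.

Answer: YES

Rewrite trace:
branch R0-first: apply at {0↦5, 1↦4, 2↦6} → |E|=8, then 2 more step(s) → NF |V|=4 |E|=4 V={0:B, 1:C, 2:A, 3:A} E=1-q->1 2-p->0 2-q->1 2-p->3
branch R2-first: apply at {0↦7, 1↦2} → |E|=7, then 2 more step(s) → NF |V|=4 |E|=4 V={0:B, 1:C, 2:A, 3:A} E=1-q->1 2-p->0 2-q->1 2-p->3
graphs isomorphic (equal up to label-preserving node renaming)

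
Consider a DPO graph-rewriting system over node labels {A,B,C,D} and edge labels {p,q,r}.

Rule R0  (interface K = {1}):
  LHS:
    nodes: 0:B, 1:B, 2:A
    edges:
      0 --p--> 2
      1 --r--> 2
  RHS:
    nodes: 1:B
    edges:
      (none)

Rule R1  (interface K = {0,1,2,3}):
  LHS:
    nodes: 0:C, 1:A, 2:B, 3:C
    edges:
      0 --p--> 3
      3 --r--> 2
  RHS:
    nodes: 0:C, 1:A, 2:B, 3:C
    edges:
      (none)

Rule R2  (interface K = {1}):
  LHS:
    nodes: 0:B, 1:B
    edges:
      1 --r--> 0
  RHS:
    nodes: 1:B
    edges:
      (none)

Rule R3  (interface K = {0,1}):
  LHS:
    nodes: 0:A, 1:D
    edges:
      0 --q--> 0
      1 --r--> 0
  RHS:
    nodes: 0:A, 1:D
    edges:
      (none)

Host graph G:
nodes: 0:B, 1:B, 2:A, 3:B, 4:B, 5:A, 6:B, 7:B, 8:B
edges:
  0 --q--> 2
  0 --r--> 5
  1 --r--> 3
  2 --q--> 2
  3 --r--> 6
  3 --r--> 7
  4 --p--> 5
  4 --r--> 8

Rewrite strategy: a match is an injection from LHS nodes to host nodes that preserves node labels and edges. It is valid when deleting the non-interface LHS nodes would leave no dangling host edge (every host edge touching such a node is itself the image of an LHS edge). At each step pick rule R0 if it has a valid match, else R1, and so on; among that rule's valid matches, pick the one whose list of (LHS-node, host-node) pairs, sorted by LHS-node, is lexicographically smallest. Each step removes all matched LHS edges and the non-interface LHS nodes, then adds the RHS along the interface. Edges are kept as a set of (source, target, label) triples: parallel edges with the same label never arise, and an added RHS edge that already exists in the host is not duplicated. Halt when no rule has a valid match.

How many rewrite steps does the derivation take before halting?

Answer: 5

Steps:
[0] host  ⇒  9 nodes, 8 edges  {0-q->2 0-r->5 1-r->3 2-q->2 3-r->6 3-r->7 4-p->5 4-r->8}
[1] R2 @ {0↦6, 1↦3}  ⇒  8 nodes, 7 edges  {0-q->2 0-r->5 1-r->3 2-q->2 3-r->7 4-p->5 4-r->8}
[2] R2 @ {0↦7, 1↦3}  ⇒  7 nodes, 6 edges  {0-q->2 0-r->5 1-r->3 2-q->2 4-p->5 4-r->8}
[3] R2 @ {0↦3, 1↦1}  ⇒  6 nodes, 5 edges  {0-q->2 0-r->5 2-q->2 4-p->5 4-r->8}
[4] R2 @ {0↦8, 1↦4}  ⇒  5 nodes, 4 edges  {0-q->2 0-r->5 2-q->2 4-p->5}
[5] R0 @ {0↦4, 1↦0, 2↦5}  ⇒  3 nodes, 2 edges  {0-q->2 2-q->2}
halt: no rule applies after step 5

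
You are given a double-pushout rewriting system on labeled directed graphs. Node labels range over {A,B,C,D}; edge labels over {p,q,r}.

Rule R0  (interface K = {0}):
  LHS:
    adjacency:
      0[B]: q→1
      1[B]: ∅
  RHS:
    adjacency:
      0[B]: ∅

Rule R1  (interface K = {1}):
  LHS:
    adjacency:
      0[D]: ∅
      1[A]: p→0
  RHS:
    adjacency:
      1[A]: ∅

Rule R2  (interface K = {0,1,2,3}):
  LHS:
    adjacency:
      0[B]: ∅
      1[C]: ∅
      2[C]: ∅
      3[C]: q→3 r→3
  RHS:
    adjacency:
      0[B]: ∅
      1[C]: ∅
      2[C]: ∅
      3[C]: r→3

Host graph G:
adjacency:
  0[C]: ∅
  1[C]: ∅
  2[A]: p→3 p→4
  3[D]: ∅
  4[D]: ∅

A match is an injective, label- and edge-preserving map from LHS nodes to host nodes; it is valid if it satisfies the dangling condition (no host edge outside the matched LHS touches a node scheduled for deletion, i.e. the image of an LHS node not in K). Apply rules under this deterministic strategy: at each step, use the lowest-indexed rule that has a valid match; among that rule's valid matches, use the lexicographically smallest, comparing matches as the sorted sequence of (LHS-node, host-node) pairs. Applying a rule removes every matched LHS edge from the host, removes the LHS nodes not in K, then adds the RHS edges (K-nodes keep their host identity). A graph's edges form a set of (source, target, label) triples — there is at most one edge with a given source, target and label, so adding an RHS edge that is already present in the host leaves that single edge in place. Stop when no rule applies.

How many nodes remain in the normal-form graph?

[0] host  ⇒  5 nodes, 2 edges  {2-p->3 2-p->4}
[1] R1 @ {0↦3, 1↦2}  ⇒  4 nodes, 1 edges  {2-p->4}
[2] R1 @ {0↦4, 1↦2}  ⇒  3 nodes, 0 edges  {∅}
halt: no rule applies after step 2
NF nodes: {0:C, 1:C, 2:A}

Answer: 3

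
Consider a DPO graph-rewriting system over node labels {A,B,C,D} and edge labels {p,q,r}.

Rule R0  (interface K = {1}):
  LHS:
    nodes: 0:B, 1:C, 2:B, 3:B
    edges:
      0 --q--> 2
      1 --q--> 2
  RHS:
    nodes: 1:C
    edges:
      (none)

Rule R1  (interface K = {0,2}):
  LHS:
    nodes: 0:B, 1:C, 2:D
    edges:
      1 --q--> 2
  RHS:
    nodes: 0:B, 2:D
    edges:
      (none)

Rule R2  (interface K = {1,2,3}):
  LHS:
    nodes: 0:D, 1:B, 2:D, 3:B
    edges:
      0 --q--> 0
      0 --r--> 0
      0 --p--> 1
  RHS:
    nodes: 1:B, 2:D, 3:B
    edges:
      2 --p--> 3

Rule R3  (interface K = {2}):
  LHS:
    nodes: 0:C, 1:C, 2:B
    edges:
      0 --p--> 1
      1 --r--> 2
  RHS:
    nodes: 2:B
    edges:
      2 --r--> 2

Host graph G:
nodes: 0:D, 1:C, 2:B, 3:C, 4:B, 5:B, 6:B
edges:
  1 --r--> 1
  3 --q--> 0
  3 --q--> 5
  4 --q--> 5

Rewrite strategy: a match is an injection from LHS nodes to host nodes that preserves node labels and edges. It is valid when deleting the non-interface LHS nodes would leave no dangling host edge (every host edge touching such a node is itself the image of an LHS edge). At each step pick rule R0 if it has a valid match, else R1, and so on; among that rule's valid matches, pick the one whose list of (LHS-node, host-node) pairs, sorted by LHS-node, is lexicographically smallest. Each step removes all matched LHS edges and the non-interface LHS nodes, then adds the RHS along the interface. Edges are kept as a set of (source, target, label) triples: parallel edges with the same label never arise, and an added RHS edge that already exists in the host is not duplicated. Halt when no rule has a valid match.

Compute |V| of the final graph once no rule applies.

[0] host  ⇒  7 nodes, 4 edges  {1-r->1 3-q->0 3-q->5 4-q->5}
[1] R0 @ {0↦4, 1↦3, 2↦5, 3↦2}  ⇒  4 nodes, 2 edges  {1-r->1 3-q->0}
[2] R1 @ {0↦6, 1↦3, 2↦0}  ⇒  3 nodes, 1 edges  {1-r->1}
final graph: no rule applies after step 2
NF nodes: {0:D, 1:C, 6:B}

Answer: 3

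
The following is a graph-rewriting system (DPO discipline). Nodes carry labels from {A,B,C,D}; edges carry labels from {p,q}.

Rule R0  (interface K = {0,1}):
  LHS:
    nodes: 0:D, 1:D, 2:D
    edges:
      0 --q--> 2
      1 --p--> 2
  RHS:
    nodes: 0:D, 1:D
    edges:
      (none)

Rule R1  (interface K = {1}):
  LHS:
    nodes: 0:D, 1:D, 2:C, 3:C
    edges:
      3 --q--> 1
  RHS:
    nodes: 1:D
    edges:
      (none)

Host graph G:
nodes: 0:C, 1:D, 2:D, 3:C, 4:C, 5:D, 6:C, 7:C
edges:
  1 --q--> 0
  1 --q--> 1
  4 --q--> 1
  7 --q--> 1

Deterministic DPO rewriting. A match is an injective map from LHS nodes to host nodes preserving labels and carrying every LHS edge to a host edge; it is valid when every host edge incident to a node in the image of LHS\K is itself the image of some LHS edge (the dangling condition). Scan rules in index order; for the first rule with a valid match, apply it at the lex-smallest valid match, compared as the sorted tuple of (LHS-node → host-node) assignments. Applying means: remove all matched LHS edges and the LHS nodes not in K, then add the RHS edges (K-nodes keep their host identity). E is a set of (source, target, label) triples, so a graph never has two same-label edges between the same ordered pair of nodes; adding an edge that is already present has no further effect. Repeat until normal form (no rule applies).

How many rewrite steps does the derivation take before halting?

start.  V:8 E:4  edges: 1-q->0 1-q->1 4-q->1 7-q->1
1. fire R1 via {0↦2, 1↦1, 2↦3, 3↦4}  →  V:5 E:3  edges: 1-q->0 1-q->1 7-q->1
2. fire R1 via {0↦5, 1↦1, 2↦6, 3↦7}  →  V:2 E:2  edges: 1-q->0 1-q->1
normal form: no rule applies after step 2

Answer: 2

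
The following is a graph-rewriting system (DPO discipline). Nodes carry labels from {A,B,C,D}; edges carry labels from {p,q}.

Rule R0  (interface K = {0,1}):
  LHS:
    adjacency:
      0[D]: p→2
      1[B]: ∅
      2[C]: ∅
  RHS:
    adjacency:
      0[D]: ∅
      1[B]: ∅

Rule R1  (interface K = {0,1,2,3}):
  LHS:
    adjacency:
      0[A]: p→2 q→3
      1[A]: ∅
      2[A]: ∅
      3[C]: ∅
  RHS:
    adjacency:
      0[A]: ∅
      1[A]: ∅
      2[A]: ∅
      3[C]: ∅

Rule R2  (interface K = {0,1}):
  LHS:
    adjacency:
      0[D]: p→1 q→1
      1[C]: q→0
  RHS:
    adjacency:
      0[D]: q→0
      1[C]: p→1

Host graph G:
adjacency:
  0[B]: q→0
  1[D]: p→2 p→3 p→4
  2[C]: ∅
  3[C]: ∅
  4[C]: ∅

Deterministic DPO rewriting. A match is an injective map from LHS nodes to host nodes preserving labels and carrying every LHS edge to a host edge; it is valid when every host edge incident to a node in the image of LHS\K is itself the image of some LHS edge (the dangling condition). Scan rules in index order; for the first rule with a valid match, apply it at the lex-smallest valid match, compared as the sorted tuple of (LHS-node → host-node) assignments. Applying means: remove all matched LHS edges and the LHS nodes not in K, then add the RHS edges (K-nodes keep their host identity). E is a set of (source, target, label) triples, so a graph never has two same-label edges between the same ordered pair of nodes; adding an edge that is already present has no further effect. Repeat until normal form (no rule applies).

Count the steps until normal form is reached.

[0] host  ⇒  5 nodes, 4 edges  {0-q->0 1-p->2 1-p->3 1-p->4}
[1] R0 @ {0↦1, 1↦0, 2↦2}  ⇒  4 nodes, 3 edges  {0-q->0 1-p->3 1-p->4}
[2] R0 @ {0↦1, 1↦0, 2↦3}  ⇒  3 nodes, 2 edges  {0-q->0 1-p->4}
[3] R0 @ {0↦1, 1↦0, 2↦4}  ⇒  2 nodes, 1 edges  {0-q->0}
halt: no rule applies after step 3

Answer: 3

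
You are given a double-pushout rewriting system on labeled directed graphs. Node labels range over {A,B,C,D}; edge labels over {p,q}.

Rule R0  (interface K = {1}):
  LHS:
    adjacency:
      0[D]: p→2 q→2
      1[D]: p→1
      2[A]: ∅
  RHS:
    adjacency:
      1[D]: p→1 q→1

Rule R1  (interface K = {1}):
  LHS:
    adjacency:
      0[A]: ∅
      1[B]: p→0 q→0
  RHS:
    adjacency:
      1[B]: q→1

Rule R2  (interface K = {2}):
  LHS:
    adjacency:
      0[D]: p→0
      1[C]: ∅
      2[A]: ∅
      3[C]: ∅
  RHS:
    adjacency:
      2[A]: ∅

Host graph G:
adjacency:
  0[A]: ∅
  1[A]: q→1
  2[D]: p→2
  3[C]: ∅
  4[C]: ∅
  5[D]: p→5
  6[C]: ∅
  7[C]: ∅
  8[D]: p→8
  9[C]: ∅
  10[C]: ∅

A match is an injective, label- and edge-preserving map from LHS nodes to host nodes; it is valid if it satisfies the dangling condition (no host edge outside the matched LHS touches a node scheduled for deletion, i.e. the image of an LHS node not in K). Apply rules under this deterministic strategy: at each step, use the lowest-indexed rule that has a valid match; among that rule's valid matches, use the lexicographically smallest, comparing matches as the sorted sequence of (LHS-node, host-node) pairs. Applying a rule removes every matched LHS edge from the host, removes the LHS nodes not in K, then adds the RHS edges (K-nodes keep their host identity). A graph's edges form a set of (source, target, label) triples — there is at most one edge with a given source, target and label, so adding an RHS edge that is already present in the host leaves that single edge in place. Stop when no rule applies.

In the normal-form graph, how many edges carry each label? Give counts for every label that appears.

Answer: q:1

Steps:
[0] host  ⇒  11 nodes, 4 edges  {1-q->1 2-p->2 5-p->5 8-p->8}
[1] R2 @ {0↦2, 1↦3, 2↦0, 3↦4}  ⇒  8 nodes, 3 edges  {1-q->1 5-p->5 8-p->8}
[2] R2 @ {0↦5, 1↦6, 2↦0, 3↦7}  ⇒  5 nodes, 2 edges  {1-q->1 8-p->8}
[3] R2 @ {0↦8, 1↦9, 2↦0, 3↦10}  ⇒  2 nodes, 1 edges  {1-q->1}
halt: no rule applies after step 3
NF edges: [(1, 1, 'q')]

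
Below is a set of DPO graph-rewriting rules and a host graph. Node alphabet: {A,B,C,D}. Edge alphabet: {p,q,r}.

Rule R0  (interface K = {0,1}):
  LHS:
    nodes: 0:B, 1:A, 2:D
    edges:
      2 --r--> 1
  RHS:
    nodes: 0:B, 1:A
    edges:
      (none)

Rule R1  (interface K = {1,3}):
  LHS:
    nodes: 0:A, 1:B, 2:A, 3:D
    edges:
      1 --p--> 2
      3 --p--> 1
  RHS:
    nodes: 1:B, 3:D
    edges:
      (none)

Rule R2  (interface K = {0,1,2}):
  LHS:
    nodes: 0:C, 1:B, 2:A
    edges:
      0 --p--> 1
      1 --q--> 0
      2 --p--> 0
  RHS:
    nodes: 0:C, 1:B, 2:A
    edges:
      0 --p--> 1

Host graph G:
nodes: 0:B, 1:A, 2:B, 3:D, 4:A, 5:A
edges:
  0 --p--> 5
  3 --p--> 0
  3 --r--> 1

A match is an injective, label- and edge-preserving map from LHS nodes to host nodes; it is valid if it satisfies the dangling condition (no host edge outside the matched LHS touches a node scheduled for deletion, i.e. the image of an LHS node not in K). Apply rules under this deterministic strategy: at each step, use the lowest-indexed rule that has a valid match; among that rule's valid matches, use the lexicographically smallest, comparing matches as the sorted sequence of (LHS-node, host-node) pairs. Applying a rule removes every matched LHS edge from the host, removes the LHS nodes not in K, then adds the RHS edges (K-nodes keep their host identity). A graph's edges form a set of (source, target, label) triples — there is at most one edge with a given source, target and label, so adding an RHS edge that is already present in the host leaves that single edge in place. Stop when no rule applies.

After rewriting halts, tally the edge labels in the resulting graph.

[0] host  ⇒  6 nodes, 3 edges  {0-p->5 3-p->0 3-r->1}
[1] R1 @ {0↦4, 1↦0, 2↦5, 3↦3}  ⇒  4 nodes, 1 edges  {3-r->1}
[2] R0 @ {0↦0, 1↦1, 2↦3}  ⇒  3 nodes, 0 edges  {∅}
final graph: no rule applies after step 2
NF edges: []

Answer: (no edges)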